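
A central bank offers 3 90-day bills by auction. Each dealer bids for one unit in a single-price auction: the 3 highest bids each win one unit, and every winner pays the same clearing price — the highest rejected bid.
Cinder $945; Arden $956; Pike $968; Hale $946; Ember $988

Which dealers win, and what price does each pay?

Bids ranked high→low: 988 (Ember), 968 (Pike), 956 (Arden), 946 (Hale), 945 (Cinder)
Top 3: Ember, Pike, Arden.
Clearing price = highest rejected bid = $946.

Ember, Pike, Arden; each pays $946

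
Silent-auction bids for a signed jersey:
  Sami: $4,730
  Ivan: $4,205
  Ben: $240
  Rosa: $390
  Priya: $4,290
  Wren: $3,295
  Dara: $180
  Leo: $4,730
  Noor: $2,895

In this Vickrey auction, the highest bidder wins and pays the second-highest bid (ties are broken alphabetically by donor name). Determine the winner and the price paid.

Leo pays $4,730

Sorting bids: 4,730 (Leo) > 4,730 (Sami) > 4,290 (Priya) > 4,205 (Ivan) > 3,295 (Wren) > 2,895 (Noor) > …
Leo and Sami tie at $4,730; tie-break gives it to Leo.
Leo is highest; pays the second-highest bid, $4,730.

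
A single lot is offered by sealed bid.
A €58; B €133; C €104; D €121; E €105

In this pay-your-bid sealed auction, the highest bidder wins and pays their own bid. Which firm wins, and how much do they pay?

Sorting bids: 133 (B) > 121 (D) > 105 (E) > 104 (C) > 58 (A)
B is highest → pays own bid, €133.

B pays €133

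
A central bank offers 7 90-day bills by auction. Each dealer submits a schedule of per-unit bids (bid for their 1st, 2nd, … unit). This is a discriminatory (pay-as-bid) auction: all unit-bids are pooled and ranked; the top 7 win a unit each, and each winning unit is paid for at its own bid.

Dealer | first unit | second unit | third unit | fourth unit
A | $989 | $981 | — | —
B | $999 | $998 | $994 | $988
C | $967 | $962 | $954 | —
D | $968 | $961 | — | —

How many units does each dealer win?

A 2, B 4, D 1

All unit-bids, highest first — top 7: 999 (B-1), 998 (B-2), 994 (B-3), 989 (A-1), 988 (B-4), 981 (A-2), 968 (D-1)
Next rejected bid: $967 (not a price — pay-as-bid).
Allocation: A 2, B 4, D 1.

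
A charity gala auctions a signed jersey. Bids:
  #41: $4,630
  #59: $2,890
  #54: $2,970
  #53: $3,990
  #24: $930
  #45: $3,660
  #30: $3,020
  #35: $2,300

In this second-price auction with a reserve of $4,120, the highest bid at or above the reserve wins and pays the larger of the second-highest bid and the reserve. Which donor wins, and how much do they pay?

Second-price auction with a reserve of $4,120: the highest bid at or above the reserve wins and pays the larger of the second-highest bid and the reserve.
Bids ranked: 4,630 (#41) > 3,990 (#53) > 3,660 (#45) > 3,020 (#30) > 2,970 (#54) > 2,890 (#59) > …
#41 has the top bid at or above the reserve ($4,630).
max(second-highest $3,990, reserve $4,120) = $4,120.

#41 pays $4,120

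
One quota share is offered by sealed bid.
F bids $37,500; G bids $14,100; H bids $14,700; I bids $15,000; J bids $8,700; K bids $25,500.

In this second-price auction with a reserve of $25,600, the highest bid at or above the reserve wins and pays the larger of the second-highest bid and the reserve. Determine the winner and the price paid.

F pays $25,600

Bids in order: 37,500 (F) > 25,500 (K) > 15,000 (I) > 14,700 (H) > 14,100 (G) > 8,700 (J)
Highest eligible bid: F at $37,500.
max(second-highest $25,500, reserve $25,600) = $25,600.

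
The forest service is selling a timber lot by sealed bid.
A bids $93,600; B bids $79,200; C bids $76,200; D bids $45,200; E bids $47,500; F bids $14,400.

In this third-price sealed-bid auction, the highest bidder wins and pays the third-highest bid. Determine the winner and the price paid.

A pays $76,200

Rule: the highest bidder wins and pays the third-highest bid.
Sorting bids: 93,600 (A) > 79,200 (B) > 76,200 (C) > 47,500 (E) > 45,200 (D) > 14,400 (F)
A wins; payment is bid #3 in the ranking = $76,200.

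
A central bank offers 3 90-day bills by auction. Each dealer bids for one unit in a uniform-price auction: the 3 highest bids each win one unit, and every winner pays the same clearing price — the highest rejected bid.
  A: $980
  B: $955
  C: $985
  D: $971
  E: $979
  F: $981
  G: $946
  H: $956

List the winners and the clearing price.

Ordering the bids: 985 (C), 981 (F), 980 (A), 979 (E), 971 (D), …
Top 3: C, F, A.
Highest unsuccessful bid: $979 → clearing price.

C, F, A; each pays $979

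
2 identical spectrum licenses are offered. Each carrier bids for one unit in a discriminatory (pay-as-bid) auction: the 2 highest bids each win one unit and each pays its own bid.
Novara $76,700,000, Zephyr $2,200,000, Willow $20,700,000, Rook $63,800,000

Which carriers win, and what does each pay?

Novara $76,700,000, Rook $63,800,000

Sorting: 76,700,000 (Novara), 63,800,000 (Rook), 20,700,000 (Willow), 2,200,000 (Zephyr)
Winners (2 units): Novara, Rook.
Each winner pays its own bid: Novara $76,700,000, Rook $63,800,000.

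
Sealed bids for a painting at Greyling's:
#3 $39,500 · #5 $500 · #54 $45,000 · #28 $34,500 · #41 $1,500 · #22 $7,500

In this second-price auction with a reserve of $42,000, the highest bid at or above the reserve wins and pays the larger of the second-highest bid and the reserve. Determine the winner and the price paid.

Rule: the highest bid at or above the reserve wins and pays the larger of the second-highest bid and the reserve.
Bids in order: 45,000 (#54) > 39,500 (#3) > 34,500 (#28) > 7,500 (#22) > 1,500 (#41) > 500 (#5)
#54 has the top bid at or above the reserve ($45,000).
max(second-highest $39,500, reserve $42,000) = $42,000.

#54 pays $42,000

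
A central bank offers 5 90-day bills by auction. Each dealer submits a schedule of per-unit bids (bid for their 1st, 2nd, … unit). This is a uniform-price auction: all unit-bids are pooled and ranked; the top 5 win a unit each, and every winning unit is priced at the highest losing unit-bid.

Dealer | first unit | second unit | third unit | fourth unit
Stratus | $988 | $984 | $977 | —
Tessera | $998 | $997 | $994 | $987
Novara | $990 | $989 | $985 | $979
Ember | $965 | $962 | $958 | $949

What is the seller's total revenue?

All unit-bids, highest first — top 5: 998 (Tessera-1), 997 (Tessera-2), 994 (Tessera-3), 990 (Novara-1), 989 (Novara-2)
First bid not allocated: $988.
Allocation: Novara 2, Tessera 3. Every unit priced at $988.
Revenue = 5 × 988 = $4,940.

Total revenue: $4,940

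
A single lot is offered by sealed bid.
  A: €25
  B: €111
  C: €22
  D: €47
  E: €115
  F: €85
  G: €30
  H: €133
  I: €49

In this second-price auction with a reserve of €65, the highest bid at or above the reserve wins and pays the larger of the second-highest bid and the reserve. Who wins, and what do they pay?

Sorting bids: 133 (H) > 115 (E) > 111 (B) > 85 (F) > 49 (I) > 47 (D) > …
H has the top bid at or above the reserve (€133).
max(second-highest €115, reserve €65) = €115; the reserve does not bind.

H pays €115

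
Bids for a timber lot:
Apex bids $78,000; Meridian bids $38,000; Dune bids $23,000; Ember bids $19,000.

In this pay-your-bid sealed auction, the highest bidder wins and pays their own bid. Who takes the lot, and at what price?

Apex pays $78,000

Rule: the highest bidder wins and pays their own bid.
Sorting bids: 78,000 (Apex) > 38,000 (Meridian) > 23,000 (Dune) > 19,000 (Ember)
Apex is highest → pays own bid, $78,000.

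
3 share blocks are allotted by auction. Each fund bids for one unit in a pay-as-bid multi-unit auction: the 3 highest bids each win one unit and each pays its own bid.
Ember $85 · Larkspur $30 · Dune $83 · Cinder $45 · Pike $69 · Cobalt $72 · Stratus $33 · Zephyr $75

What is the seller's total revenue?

Ordering the bids: 85 (Ember), 83 (Dune), 75 (Zephyr), 72 (Cobalt), 69 (Pike), …
Top 3: Ember, Dune, Zephyr.
Total revenue = 85 + 83 + 75 = $243.

Total revenue: $243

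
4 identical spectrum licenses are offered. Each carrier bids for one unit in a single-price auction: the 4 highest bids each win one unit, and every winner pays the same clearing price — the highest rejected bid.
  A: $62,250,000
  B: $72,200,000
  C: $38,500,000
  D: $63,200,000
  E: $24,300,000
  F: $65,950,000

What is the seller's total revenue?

Total revenue: $154,000,000

Sorting: 72,200,000 (B), 65,950,000 (F), 63,200,000 (D), 62,250,000 (A), 38,500,000 (C), 24,300,000 (E)
Winners (4 units): B, F, D, A.
Clearing price = highest rejected bid = $38,500,000.
Total revenue = 4 × $38,500,000 = $154,000,000.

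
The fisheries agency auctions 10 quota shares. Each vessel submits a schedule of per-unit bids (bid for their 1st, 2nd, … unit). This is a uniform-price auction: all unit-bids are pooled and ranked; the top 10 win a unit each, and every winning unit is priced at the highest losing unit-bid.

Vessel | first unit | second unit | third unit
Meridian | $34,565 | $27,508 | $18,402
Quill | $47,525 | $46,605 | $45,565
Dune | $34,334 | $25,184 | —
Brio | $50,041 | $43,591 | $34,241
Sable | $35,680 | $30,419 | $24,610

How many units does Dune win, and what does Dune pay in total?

Pooled unit-bids ranked (top 10): 50,041 (Brio-1), 47,525 (Quill-1), 46,605 (Quill-2), 45,565 (Quill-3), 43,591 (Brio-2), 35,680 (Sable-1), 34,565 (Meridian-1), 34,334 (Dune-1), 34,241 (Brio-3), 30,419 (Sable-2)
Highest rejected unit-bid = $27,508.
Dune wins 1 unit(s) at $27,508 each.

Dune: 1 unit, pays $27,508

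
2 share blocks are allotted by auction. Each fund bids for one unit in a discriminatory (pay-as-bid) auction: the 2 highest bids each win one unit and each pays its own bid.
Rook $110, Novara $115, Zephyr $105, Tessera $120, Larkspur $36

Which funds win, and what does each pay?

Tessera $120, Novara $115

Sorting: 120 (Tessera), 115 (Novara), 110 (Rook), 105 (Zephyr), …
Winners (2 units): Tessera, Novara.
Each winner pays its own bid: Tessera $120, Novara $115.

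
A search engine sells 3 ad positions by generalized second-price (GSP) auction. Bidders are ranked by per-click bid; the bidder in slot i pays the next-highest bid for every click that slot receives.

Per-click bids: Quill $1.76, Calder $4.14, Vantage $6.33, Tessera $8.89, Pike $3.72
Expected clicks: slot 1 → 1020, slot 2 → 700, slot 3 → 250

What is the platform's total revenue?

Ranked by bid: $8.89 (Tessera) > $6.33 (Vantage) > $4.14 (Calder) > $3.72 (Pike) > …
Slot 1: Tessera pays $6.33 × 1020 = $6456.60
Slot 2: Vantage pays $4.14 × 700 = $2898.00
Slot 3: Calder pays $3.72 × 250 = $930.00
Total = $10284.60

Total revenue: $10284.60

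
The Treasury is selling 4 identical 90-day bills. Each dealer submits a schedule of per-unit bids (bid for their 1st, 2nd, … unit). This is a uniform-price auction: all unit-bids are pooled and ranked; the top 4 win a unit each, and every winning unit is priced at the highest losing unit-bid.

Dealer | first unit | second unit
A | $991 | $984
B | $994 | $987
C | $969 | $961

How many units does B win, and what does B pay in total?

All unit-bids, highest first — top 4: 994 (B-1), 991 (A-1), 987 (B-2), 984 (A-2)
First bid not allocated: $969.
B wins 2 unit(s) at $969 each.

B: 2 units, pays $1,938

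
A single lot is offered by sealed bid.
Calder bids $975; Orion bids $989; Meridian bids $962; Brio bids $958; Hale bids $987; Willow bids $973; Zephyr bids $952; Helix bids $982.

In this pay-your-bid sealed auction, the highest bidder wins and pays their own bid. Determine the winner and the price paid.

Rule: the highest bidder wins and pays their own bid.
Sorting bids: 989 (Orion) > 987 (Hale) > 982 (Helix) > 975 (Calder) > 973 (Willow) > 962 (Meridian) > …
Orion has the highest bid and pays exactly that: $989.

Orion pays $989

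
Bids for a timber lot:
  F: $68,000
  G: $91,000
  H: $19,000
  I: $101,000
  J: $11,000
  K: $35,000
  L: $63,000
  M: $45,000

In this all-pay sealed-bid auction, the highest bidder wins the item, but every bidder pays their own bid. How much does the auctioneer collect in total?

Total revenue: $433,000

Bids ranked: 101,000 (I) > 91,000 (G) > 68,000 (F) > 63,000 (L) > 45,000 (M) > 35,000 (K) > …
Every bidder forfeits their bid regardless of winning.
Revenue = 68,000 + 91,000 + 19,000 + 101,000 + 11,000 + 35,000 + 63,000 + 45,000 = $433,000.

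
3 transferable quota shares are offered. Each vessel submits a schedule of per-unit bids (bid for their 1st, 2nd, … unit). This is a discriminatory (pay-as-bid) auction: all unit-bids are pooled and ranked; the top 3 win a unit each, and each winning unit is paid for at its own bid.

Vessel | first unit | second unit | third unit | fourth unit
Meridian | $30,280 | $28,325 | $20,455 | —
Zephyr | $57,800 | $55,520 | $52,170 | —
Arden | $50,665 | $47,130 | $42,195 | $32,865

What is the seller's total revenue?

Total revenue: $165,490

Merging the schedules and taking the best 3: 57,800 (Zephyr-1), 55,520 (Zephyr-2), 52,170 (Zephyr-3)
Next rejected bid: $50,665 (not a price — pay-as-bid).
Each winning unit pays its own bid.
Revenue = 57,800 + 55,520 + 52,170 = $165,490.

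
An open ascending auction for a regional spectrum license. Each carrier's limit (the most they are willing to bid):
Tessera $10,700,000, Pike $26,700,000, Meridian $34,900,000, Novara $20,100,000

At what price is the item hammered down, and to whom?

Sorting limits: 34,900,000 (Meridian) > 26,700,000 (Pike) > 20,100,000 (Novara) > 10,700,000 (Tessera)
Bidding ends when Pike exits at $26,700,000; Meridian takes it.

Meridian wins at $26,700,000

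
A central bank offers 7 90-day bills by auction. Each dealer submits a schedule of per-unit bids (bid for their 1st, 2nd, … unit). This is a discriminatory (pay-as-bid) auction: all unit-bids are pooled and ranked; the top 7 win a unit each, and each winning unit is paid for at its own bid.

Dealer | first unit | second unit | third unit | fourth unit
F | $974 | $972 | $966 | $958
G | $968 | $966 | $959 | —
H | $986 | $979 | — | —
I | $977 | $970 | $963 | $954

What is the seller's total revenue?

Pooled unit-bids ranked (top 7): 986 (H-1), 979 (H-2), 977 (I-1), 974 (F-1), 972 (F-2), 970 (I-2), 968 (G-1)
Next rejected bid: $966 (not a price — pay-as-bid).
Each winning unit pays its own bid.
Revenue = 986 + 979 + 977 + 974 + 972 + 970 + 968 = $6,826.

Total revenue: $6,826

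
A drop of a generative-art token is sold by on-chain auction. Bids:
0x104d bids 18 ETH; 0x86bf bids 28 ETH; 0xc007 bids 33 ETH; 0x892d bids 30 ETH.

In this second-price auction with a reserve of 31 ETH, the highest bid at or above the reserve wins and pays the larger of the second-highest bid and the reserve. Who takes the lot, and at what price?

Bids in order: 33 (0xc007) > 30 (0x892d) > 28 (0x86bf) > 18 (0x104d)
0xc007 has the top bid at or above the reserve (33 ETH).
max(second-highest 30 ETH, reserve 31 ETH) = 31 ETH.

0xc007 pays 31 ETH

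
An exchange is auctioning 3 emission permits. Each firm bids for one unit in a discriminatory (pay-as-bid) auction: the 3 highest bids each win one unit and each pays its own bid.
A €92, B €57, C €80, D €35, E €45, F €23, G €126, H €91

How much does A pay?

A pays €92

Ordering the bids: 126 (G), 92 (A), 91 (H), 80 (C), 57 (B), …
Winners (3 units): G, A, H.
A wins → own bid €92.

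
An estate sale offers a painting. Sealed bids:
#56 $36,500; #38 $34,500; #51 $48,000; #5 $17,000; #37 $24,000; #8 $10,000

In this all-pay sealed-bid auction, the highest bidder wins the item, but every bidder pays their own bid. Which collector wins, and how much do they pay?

#51 pays $48,000

Bids ranked: 48,000 (#51) > 36,500 (#56) > 34,500 (#38) > 24,000 (#37) > 17,000 (#5) > 10,000 (#8)
#51 is highest and takes the item; every bidder forfeits their bid.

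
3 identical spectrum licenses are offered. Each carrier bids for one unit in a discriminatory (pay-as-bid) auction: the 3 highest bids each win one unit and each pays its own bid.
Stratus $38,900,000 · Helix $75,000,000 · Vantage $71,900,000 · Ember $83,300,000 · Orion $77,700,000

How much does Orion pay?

Ordering the bids: 83,300,000 (Ember), 77,700,000 (Orion), 75,000,000 (Helix), 71,900,000 (Vantage), 38,900,000 (Stratus)
Top 3: Ember, Orion, Helix.
Orion wins → own bid $77,700,000.

Orion pays $77,700,000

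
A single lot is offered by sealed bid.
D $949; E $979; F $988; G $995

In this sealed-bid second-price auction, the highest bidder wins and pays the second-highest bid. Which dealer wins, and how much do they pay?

G pays $988

Bids in order: 995 (G) > 988 (F) > 979 (E) > 949 (D)
Second-price: G pays F's bid of $988.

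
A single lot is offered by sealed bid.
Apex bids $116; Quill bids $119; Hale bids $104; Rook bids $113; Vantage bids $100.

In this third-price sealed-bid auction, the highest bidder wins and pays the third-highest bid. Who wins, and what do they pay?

Quill pays $113

Sorting bids: 119 (Quill) > 116 (Apex) > 113 (Rook) > 104 (Hale) > 100 (Vantage)
Quill is highest; pays the third-highest bid, $113.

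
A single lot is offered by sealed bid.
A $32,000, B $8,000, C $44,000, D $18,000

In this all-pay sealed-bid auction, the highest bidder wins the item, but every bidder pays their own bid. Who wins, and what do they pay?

C pays $44,000

Sorting bids: 44,000 (C) > 32,000 (A) > 18,000 (D) > 8,000 (B)
C wins with the top bid; all bids are sunk regardless.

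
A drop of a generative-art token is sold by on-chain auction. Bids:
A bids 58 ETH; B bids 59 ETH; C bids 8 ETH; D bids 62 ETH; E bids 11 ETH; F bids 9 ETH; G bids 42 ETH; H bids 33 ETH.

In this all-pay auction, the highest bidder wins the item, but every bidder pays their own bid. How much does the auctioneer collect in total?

Sorting bids: 62 (D) > 59 (B) > 58 (A) > 42 (G) > 33 (H) > 11 (E) > …
D wins with the top bid; all bids are sunk regardless.
Every bidder forfeits their bid regardless of winning.
Revenue = 58 + 59 + 8 + 62 + 11 + 9 + 42 + 33 = 282 ETH.

Total revenue: 282 ETH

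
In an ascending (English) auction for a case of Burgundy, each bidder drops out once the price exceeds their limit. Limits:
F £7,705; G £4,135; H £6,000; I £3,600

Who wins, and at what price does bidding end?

Limits in order: 7,705 (F) > 6,000 (H) > 4,135 (G) > 3,600 (I)
Bidding ends when H exits at £6,000; F takes it.

F wins at £6,000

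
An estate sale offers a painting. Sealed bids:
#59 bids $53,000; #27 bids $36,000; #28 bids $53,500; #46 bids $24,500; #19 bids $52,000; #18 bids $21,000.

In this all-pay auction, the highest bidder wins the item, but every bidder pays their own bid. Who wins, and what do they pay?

Bids in order: 53,500 (#28) > 53,000 (#59) > 52,000 (#19) > 36,000 (#27) > 24,500 (#46) > 21,000 (#18)
#28 is highest and takes the item; every bidder forfeits their bid.

#28 pays $53,500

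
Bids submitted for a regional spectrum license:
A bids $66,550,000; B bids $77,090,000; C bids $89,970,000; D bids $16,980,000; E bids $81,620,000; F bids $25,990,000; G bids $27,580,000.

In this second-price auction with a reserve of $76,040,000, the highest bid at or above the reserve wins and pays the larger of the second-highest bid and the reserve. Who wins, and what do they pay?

Second-price auction with a reserve of $76,040,000: the highest bid at or above the reserve wins and pays the larger of the second-highest bid and the reserve.
Sorting bids: 89,970,000 (C) > 81,620,000 (E) > 77,090,000 (B) > 66,550,000 (A) > 27,580,000 (G) > 25,990,000 (F) > …
Highest eligible bid: C at $89,970,000.
Second-highest bid $81,620,000 exceeds the reserve $76,040,000 → payment $81,620,000.

C pays $81,620,000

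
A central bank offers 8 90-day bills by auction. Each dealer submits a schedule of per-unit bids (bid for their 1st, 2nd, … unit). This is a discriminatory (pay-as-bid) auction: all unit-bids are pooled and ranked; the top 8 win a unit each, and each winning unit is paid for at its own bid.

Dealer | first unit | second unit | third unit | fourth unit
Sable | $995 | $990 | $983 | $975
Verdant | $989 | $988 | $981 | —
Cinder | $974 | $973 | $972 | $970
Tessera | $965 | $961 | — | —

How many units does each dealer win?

Cinder 1, Sable 4, Verdant 3

All unit-bids, highest first — top 8: 995 (Sable-1), 990 (Sable-2), 989 (Verdant-1), 988 (Verdant-2), 983 (Sable-3), 981 (Verdant-3), 975 (Sable-4), 974 (Cinder-1)
Next rejected bid: $973 (not a price — pay-as-bid).
Allocation: Cinder 1, Sable 4, Verdant 3.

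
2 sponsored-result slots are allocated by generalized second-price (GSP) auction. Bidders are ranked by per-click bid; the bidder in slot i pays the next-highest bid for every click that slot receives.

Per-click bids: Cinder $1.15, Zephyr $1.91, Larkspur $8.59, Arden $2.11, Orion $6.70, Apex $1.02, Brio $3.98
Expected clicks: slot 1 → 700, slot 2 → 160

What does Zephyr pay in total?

Zephyr pays $0.00

Per-click bids in order: $8.59 (Larkspur) > $6.70 (Orion) > $3.98 (Brio) > …
Zephyr ranks below slot 2 → no slot, pays nothing.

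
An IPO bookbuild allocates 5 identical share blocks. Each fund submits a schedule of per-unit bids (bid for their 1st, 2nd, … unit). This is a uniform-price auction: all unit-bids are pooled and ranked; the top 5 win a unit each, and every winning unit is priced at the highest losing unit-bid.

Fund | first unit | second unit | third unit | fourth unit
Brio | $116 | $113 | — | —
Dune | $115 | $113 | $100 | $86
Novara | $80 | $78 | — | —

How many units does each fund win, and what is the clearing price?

Brio 2, Dune 3; clearing price $86

All unit-bids, highest first — top 5: 116 (Brio-1), 115 (Dune-1), 113 (Brio-2), 113 (Dune-2), 100 (Dune-3)
First bid not allocated: $86.
Allocation: Brio 2, Dune 3.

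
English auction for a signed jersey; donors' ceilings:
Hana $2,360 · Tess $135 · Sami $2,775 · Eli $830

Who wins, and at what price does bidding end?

Sami wins at $2,360

Sorting limits: 2,775 (Sami) > 2,360 (Hana) > 830 (Eli) > 135 (Tess)
Hana is the last rival to drop out, at $2,360; Sami remains and wins at that price.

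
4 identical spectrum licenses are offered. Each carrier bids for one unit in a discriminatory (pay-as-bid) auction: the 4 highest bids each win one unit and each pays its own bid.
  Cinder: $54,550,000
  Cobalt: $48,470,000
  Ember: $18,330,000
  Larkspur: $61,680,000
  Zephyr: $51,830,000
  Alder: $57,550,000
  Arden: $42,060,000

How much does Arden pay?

Sorting: 61,680,000 (Larkspur), 57,550,000 (Alder), 54,550,000 (Cinder), 51,830,000 (Zephyr), 48,470,000 (Cobalt), 42,060,000 (Arden), …
Winners (4 units): Larkspur, Alder, Cinder, Zephyr.
Arden does not win → $0.

Arden pays $0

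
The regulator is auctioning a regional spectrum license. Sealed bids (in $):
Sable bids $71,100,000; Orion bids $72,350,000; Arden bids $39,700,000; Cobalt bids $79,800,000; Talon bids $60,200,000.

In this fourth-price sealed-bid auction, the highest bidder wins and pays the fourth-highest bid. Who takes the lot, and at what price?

Cobalt pays $60,200,000

Rule: the highest bidder wins and pays the fourth-highest bid.
Bids ranked: 79,800,000 (Cobalt) > 72,350,000 (Orion) > 71,100,000 (Sable) > 60,200,000 (Talon) > 39,700,000 (Arden)
Cobalt is highest; pays the fourth-highest bid, $60,200,000.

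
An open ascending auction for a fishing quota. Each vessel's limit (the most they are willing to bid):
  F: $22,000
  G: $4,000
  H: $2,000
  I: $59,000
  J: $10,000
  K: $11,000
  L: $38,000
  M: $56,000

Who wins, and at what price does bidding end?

I wins at $56,000

Open ascending-bid auction: the price rises until one bidder remains; the winner pays the price at which the last rival dropped out.
Limits in order: 59,000 (I) > 56,000 (M) > 38,000 (L) > 22,000 (F) > 11,000 (K) > 10,000 (J) > …
M is the last rival to drop out, at $56,000; I remains and wins at that price.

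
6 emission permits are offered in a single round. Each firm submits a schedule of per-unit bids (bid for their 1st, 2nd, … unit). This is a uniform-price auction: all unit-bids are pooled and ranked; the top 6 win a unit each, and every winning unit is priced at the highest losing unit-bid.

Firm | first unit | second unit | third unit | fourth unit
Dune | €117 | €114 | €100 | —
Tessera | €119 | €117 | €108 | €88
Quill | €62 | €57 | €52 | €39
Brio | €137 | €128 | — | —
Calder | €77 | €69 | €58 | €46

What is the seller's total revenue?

Merging the schedules and taking the best 6: 137 (Brio-1), 128 (Brio-2), 119 (Tessera-1), 117 (Dune-1), 117 (Tessera-2), 114 (Dune-2)
Highest rejected unit-bid = €108.
Allocation: Brio 2, Dune 2, Tessera 2. Every unit priced at €108.
Revenue = 6 × 108 = €648.

Total revenue: €648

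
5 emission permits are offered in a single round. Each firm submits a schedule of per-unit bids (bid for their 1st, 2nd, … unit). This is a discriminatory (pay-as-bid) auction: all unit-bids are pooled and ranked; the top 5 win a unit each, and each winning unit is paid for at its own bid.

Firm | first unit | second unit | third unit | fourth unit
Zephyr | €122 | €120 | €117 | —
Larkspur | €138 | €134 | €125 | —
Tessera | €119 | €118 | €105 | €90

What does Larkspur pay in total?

Pooled unit-bids ranked (top 5): 138 (Larkspur-1), 134 (Larkspur-2), 125 (Larkspur-3), 122 (Zephyr-1), 120 (Zephyr-2)
Next rejected bid: €119 (not a price — pay-as-bid).
Larkspur's winning unit-bids: 138 + 134 + 125 = €397.

Larkspur pays €397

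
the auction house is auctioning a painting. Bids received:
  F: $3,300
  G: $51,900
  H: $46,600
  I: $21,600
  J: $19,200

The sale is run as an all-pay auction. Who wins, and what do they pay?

G pays $51,900

Bids ranked: 51,900 (G) > 46,600 (H) > 21,600 (I) > 19,200 (J) > 3,300 (F)
G wins with the top bid; all bids are sunk regardless.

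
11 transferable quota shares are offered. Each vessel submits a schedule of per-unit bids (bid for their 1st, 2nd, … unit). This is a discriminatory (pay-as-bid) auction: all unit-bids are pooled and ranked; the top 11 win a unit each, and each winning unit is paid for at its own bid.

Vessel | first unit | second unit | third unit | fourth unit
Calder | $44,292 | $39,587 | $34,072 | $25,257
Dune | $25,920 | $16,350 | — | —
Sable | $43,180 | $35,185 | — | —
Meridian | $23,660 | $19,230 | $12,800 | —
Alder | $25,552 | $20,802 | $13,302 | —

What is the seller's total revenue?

Total revenue: $336,737

All unit-bids, highest first — top 11: 44,292 (Calder-1), 43,180 (Sable-1), 39,587 (Calder-2), 35,185 (Sable-2), 34,072 (Calder-3), 25,920 (Dune-1), 25,552 (Alder-1), 25,257 (Calder-4), 23,660 (Meridian-1), 20,802 (Alder-2), 19,230 (Meridian-2)
Next rejected bid: $16,350 (not a price — pay-as-bid).
Each winning unit pays its own bid.
Revenue = 44,292 + 43,180 + 39,587 + 35,185 + 34,072 + 25,920 + 25,552 + 25,257 + 23,660 + 20,802 + 19,230 = $336,737.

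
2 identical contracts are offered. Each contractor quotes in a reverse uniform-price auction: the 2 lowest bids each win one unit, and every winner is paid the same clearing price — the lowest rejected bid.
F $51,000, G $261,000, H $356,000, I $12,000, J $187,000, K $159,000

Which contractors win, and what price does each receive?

Ordering the bids: 12,000 (I), 51,000 (F), 159,000 (K), 187,000 (J), …
Winners (2 units): I, F.
Lowest unsuccessful bid: $159,000 → clearing price.

I, F; each is paid $159,000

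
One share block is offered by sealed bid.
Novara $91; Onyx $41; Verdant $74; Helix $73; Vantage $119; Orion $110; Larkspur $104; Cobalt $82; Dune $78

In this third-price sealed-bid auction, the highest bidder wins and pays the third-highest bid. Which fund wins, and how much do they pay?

Vantage pays $104

Third-price sealed-bid auction: the highest bidder wins and pays the third-highest bid.
Bids ranked: 119 (Vantage) > 110 (Orion) > 104 (Larkspur) > 91 (Novara) > 82 (Cobalt) > 78 (Dune) > …
Vantage wins; payment is bid #3 in the ranking = $104.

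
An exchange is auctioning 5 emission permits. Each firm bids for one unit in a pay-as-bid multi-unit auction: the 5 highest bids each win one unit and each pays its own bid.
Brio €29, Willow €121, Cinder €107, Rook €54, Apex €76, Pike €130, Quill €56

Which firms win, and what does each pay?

Ordering the bids: 130 (Pike), 121 (Willow), 107 (Cinder), 76 (Apex), 56 (Quill), 54 (Rook), 29 (Brio)
Winners (5 units): Pike, Willow, Cinder, Apex, Quill.
Each winner pays its own bid: Pike €130, Willow €121, Cinder €107, Apex €76, Quill €56.

Pike €130, Willow €121, Cinder €107, Apex €76, Quill €56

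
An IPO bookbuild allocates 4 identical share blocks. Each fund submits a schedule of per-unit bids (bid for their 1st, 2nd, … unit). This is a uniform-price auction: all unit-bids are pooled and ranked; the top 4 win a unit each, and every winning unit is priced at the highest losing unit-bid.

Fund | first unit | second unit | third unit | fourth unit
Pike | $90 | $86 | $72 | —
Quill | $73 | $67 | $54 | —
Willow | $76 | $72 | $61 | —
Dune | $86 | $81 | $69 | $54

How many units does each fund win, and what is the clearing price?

All unit-bids, highest first — top 4: 90 (Pike-1), 86 (Pike-2), 86 (Dune-1), 81 (Dune-2)
The (k+1)-th unit-bid is $76.
Allocation: Dune 2, Pike 2.

Dune 2, Pike 2; clearing price $76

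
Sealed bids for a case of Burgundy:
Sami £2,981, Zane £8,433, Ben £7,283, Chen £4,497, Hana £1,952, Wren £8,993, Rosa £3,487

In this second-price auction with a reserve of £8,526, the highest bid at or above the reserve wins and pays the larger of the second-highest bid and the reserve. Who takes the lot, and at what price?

Rule: the highest bid at or above the reserve wins and pays the larger of the second-highest bid and the reserve.
Bids in order: 8,993 (Wren) > 8,433 (Zane) > 7,283 (Ben) > 4,497 (Chen) > 3,487 (Rosa) > 2,981 (Sami) > …
Highest eligible bid: Wren at £8,993.
Second-highest bid £8,433 is below the reserve £8,526, so the reserve binds → payment £8,526.

Wren pays £8,526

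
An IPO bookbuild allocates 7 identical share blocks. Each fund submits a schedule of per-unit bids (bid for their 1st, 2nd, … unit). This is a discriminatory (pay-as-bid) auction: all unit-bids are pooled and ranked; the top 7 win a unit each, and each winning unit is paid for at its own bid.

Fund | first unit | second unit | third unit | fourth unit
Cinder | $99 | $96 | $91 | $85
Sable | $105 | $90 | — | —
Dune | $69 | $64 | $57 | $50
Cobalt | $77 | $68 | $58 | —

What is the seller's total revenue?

All unit-bids, highest first — top 7: 105 (Sable-1), 99 (Cinder-1), 96 (Cinder-2), 91 (Cinder-3), 90 (Sable-2), 85 (Cinder-4), 77 (Cobalt-1)
Next rejected bid: $69 (not a price — pay-as-bid).
Each winning unit pays its own bid.
Revenue = 105 + 99 + 96 + 91 + 90 + 85 + 77 = $643.

Total revenue: $643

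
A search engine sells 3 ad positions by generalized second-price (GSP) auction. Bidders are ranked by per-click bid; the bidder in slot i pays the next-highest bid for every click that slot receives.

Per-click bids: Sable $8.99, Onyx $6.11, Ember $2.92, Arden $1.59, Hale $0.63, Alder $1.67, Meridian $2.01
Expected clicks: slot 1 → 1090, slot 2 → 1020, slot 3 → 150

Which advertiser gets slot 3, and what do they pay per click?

Ranked by bid: $8.99 (Sable) > $6.11 (Onyx) > $2.92 (Ember) > $2.01 (Meridian) > …
Slot 3 goes to the third-ranked bidder, Ember, who pays the next bid down: $2.01/click.

Ember; $2.01 per click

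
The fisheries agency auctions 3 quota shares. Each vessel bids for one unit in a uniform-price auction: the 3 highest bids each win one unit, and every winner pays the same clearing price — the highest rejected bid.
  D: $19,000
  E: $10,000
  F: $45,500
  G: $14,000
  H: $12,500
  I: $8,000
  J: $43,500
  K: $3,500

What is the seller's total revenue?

Sorting: 45,500 (F), 43,500 (J), 19,000 (D), 14,000 (G), 12,500 (H), …
The 3 highest are F, J, D.
Clearing price = highest rejected bid = $14,000.
Total revenue = 3 × $14,000 = $42,000.

Total revenue: $42,000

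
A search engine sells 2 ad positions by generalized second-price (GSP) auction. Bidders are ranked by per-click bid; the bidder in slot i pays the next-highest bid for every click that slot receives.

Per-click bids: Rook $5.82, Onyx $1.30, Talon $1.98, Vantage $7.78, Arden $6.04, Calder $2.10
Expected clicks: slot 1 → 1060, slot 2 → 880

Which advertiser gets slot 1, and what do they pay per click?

Vantage; $6.04 per click

Ranked by bid: $7.78 (Vantage) > $6.04 (Arden) > $5.82 (Rook) > …
Slot 1 goes to the first-ranked bidder, Vantage, who pays the next bid down: $6.04/click.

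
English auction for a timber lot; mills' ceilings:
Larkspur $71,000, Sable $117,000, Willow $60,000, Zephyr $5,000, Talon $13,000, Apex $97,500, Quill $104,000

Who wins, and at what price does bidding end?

Sable wins at $104,000

Limits in order: 117,000 (Sable) > 104,000 (Quill) > 97,500 (Apex) > 71,000 (Larkspur) > 60,000 (Willow) > 13,000 (Talon) > …
Once the price passes $104,000, only Sable is left; the hammer falls at Quill's limit of $104,000.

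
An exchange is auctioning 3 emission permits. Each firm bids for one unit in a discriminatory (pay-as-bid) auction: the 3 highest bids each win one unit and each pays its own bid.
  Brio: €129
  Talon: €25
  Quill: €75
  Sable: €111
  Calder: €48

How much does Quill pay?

Quill pays €75

Sorting: 129 (Brio), 111 (Sable), 75 (Quill), 48 (Calder), 25 (Talon)
Top 3: Brio, Sable, Quill.
Quill wins → own bid €75.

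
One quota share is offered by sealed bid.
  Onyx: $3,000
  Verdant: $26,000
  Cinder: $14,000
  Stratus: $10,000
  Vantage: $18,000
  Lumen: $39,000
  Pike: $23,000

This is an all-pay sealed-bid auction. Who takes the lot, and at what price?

Lumen pays $39,000

Bids in order: 39,000 (Lumen) > 26,000 (Verdant) > 23,000 (Pike) > 18,000 (Vantage) > 14,000 (Cinder) > 10,000 (Stratus) > …
Lumen wins with the top bid; all bids are sunk regardless.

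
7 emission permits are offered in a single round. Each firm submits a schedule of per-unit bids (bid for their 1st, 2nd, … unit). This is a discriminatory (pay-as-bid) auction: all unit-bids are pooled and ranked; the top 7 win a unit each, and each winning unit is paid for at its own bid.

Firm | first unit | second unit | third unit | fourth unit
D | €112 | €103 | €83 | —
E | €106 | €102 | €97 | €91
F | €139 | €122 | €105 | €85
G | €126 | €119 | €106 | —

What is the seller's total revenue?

Total revenue: €830

All unit-bids, highest first — top 7: 139 (F-1), 126 (G-1), 122 (F-2), 119 (G-2), 112 (D-1), 106 (E-1), 106 (G-3)
Next rejected bid: €105 (not a price — pay-as-bid).
Each winning unit pays its own bid.
Revenue = 139 + 126 + 122 + 119 + 112 + 106 + 106 = €830.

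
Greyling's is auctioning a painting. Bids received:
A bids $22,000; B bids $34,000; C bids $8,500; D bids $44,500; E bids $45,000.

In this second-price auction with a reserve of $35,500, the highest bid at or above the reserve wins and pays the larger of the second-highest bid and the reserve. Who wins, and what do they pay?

E pays $44,500

Second-price auction with a reserve of $35,500: the highest bid at or above the reserve wins and pays the larger of the second-highest bid and the reserve.
Bids in order: 45,000 (E) > 44,500 (D) > 34,000 (B) > 22,000 (A) > 8,500 (C)
Highest eligible bid: E at $45,000.
Second-highest bid $44,500 exceeds the reserve $35,500 → payment $44,500.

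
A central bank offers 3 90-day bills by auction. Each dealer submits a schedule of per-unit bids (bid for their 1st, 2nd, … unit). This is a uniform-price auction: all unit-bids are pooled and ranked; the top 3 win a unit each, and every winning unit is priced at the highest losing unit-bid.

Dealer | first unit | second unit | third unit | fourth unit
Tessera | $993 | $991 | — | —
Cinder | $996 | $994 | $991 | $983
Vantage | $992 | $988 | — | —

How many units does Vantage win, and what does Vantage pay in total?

All unit-bids, highest first — top 3: 996 (Cinder-1), 994 (Cinder-2), 993 (Tessera-1)
The (k+1)-th unit-bid is $992.
Vantage wins 0 unit(s) at $992 each.

Vantage: 0 units, pays $0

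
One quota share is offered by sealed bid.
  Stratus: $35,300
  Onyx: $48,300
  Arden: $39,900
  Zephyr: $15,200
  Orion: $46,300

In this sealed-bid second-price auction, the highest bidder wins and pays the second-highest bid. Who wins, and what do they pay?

Onyx pays $46,300

Rule: the highest bidder wins and pays the second-highest bid.
Bids in order: 48,300 (Onyx) > 46,300 (Orion) > 39,900 (Arden) > 35,300 (Stratus) > 15,200 (Zephyr)
Onyx wins with the highest bid; price is set by the runner-up at $46,300.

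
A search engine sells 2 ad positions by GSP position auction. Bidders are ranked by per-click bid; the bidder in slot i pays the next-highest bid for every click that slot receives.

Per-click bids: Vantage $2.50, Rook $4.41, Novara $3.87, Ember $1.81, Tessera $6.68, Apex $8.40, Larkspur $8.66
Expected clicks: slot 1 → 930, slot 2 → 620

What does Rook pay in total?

Per-click bids in order: $8.66 (Larkspur) > $8.40 (Apex) > $6.68 (Tessera) > …
Rook ranks below slot 2 → no slot, pays nothing.

Rook pays $0.00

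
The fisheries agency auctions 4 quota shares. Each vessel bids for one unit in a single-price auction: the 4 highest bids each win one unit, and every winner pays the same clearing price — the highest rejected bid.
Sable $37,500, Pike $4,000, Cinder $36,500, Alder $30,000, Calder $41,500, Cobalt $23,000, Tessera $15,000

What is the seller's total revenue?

Total revenue: $92,000

Ordering the bids: 41,500 (Calder), 37,500 (Sable), 36,500 (Cinder), 30,000 (Alder), 23,000 (Cobalt), 15,000 (Tessera), …
Top 4: Calder, Sable, Cinder, Alder.
Highest unsuccessful bid: $23,000 → clearing price.
Total revenue = 4 × $23,000 = $92,000.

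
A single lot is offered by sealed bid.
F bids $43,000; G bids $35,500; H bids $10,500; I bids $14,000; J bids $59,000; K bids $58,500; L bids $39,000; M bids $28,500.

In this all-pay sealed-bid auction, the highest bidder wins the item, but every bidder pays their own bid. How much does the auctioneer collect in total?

All-pay sealed-bid auction: the highest bidder wins the item, but every bidder pays their own bid.
Sorting bids: 59,000 (J) > 58,500 (K) > 43,000 (F) > 39,000 (L) > 35,500 (G) > 28,500 (M) > …
J wins with the top bid; all bids are sunk regardless.
Every bidder forfeits their bid regardless of winning.
Revenue = 43,000 + 35,500 + 10,500 + 14,000 + 59,000 + 58,500 + 39,000 + 28,500 = $288,000.

Total revenue: $288,000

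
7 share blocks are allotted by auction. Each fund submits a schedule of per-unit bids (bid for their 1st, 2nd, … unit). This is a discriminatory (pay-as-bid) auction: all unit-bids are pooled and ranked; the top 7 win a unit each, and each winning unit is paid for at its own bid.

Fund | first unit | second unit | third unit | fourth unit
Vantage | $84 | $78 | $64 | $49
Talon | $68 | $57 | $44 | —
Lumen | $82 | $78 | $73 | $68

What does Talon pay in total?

All unit-bids, highest first — top 7: 84 (Vantage-1), 82 (Lumen-1), 78 (Vantage-2), 78 (Lumen-2), 73 (Lumen-3), 68 (Talon-1), 68 (Lumen-4)
Next rejected bid: $64 (not a price — pay-as-bid).
Talon's winning unit-bids: 68 = $68.

Talon pays $68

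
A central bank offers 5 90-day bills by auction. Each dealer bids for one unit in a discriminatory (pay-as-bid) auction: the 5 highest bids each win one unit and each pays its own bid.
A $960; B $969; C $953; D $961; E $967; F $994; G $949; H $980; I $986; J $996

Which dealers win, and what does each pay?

Sorting: 996 (J), 994 (F), 986 (I), 980 (H), 969 (B), 967 (E), 961 (D), …
The 5 highest are J, F, I, H, B.
Each winner pays its own bid: J $996, F $994, I $986, H $980, B $969.

J $996, F $994, I $986, H $980, B $969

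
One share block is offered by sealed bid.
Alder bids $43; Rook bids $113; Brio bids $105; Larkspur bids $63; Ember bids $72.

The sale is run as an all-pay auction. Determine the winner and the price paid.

Rook pays $113

Bids ranked: 113 (Rook) > 105 (Brio) > 72 (Ember) > 63 (Larkspur) > 43 (Alder)
Rook wins with the top bid; all bids are sunk regardless.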